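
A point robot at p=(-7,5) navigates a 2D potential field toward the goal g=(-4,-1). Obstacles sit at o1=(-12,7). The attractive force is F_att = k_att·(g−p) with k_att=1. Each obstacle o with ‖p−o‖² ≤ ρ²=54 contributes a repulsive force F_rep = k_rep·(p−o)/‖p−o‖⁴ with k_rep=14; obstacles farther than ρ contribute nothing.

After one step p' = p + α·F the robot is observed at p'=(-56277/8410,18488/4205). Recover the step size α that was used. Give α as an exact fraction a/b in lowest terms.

α = 1/10

F_att = 1·(g−p) = 1·(3,-6) = (3.0000,-6.0000)
o1: d²=29 ≤ ρ²=54; F_rep = 14·(5,-2)/29² = (0.0832,-0.0333)
F = F_att + ΣF_rep = (3.0832,-6.0333)
Δp = p'−p = (0.3083,-0.6033); α = Δx/Fx = (2593/8410) / (2593/841) = 1/10
check: Δy/Fy = (-2537/4205) / (-5074/841) = 1/10 ✓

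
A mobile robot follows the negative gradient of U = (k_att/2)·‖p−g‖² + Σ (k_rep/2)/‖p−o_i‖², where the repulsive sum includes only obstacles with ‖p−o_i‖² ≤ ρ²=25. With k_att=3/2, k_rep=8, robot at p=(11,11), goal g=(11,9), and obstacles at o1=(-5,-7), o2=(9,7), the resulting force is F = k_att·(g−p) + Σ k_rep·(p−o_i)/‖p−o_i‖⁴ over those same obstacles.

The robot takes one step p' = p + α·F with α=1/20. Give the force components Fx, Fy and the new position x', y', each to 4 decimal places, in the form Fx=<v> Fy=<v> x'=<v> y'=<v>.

F_att = 3/2·(g−p) = 3/2·(0,-2) = (0.0000,-3.0000)
o1: d²=580 > ρ²=25 → inactive
o2: d²=20 ≤ ρ²=25; F_rep = 8·(2,4)/20² = (0.0400,0.0800)
F = F_att + ΣF_rep = (0.0400,-2.9200)
p' = p + 1/20·F = (11.0020,10.8540)

Fx=0.0400 Fy=-2.9200 x'=11.0020 y'=10.8540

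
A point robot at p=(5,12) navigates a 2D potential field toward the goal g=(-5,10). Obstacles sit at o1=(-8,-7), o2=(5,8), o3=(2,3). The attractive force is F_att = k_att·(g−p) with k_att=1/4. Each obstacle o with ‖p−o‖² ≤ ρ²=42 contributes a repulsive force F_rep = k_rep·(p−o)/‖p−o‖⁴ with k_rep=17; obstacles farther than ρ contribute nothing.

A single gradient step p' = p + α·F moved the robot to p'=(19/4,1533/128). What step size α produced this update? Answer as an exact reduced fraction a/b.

F_att = 1/4·(g−p) = 1/4·(-10,-2) = (-2.5000,-0.5000)
o1: d²=530 > ρ²=42 → inactive
o2: d²=16 ≤ ρ²=42; F_rep = 17·(0,4)/16² = (0.0000,0.2656)
o3: d²=90 > ρ²=42 → inactive
F = F_att + ΣF_rep = (-2.5000,-0.2344)
Δp = p'−p = (-0.2500,-0.0234); α = Δx/Fx = (-1/4) / (-5/2) = 1/10
check: Δy/Fy = (-3/128) / (-15/64) = 1/10 ✓

α = 1/10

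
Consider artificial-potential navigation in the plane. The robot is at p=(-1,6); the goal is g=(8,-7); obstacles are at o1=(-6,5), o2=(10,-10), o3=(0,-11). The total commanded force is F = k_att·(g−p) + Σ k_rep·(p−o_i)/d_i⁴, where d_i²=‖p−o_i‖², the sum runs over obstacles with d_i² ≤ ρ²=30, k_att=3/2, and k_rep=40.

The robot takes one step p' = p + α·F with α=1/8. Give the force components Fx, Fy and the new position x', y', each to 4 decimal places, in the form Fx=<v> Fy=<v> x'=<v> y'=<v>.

Fx=13.7959 Fy=-19.4408 x'=0.7245 y'=3.5699

F_att = 3/2·(g−p) = 3/2·(9,-13) = (13.5000,-19.5000)
o1: d²=26 ≤ ρ²=30; F_rep = 40·(5,1)/26² = (0.2959,0.0592)
o2: d²=377 > ρ²=30 → inactive
o3: d²=290 > ρ²=30 → inactive
F = F_att + ΣF_rep = (13.7959,-19.4408)
p' = p + 1/8·F = (0.7245,3.5699)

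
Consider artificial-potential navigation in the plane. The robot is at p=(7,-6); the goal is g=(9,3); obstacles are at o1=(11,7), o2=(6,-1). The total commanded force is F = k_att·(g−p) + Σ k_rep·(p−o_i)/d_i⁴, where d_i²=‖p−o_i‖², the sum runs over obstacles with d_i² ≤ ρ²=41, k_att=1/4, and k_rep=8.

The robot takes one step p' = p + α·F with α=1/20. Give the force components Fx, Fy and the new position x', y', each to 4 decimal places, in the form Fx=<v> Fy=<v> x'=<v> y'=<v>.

F_att = 1/4·(g−p) = 1/4·(2,9) = (0.5000,2.2500)
o1: d²=185 > ρ²=41 → inactive
o2: d²=26 ≤ ρ²=41; F_rep = 8·(1,-5)/26² = (0.0118,-0.0592)
F = F_att + ΣF_rep = (0.5118,2.1908)
p' = p + 1/20·F = (7.0256,-5.8905)

Fx=0.5118 Fy=2.1908 x'=7.0256 y'=-5.8905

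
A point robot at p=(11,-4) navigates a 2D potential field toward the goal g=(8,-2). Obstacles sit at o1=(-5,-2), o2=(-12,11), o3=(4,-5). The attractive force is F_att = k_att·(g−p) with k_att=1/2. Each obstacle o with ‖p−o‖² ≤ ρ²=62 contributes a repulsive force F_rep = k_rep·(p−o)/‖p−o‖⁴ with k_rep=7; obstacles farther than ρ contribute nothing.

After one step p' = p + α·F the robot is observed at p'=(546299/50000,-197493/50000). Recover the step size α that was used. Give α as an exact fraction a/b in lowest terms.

α = 1/20

F_att = 1/2·(g−p) = 1/2·(-3,2) = (-1.5000,1.0000)
o1: d²=260 > ρ²=62 → inactive
o2: d²=754 > ρ²=62 → inactive
o3: d²=50 ≤ ρ²=62; F_rep = 7·(7,1)/50² = (0.0196,0.0028)
F = F_att + ΣF_rep = (-1.4804,1.0028)
Δp = p'−p = (-0.0740,0.0501); α = Δx/Fx = (-3701/50000) / (-3701/2500) = 1/20
check: Δy/Fy = (2507/50000) / (2507/2500) = 1/20 ✓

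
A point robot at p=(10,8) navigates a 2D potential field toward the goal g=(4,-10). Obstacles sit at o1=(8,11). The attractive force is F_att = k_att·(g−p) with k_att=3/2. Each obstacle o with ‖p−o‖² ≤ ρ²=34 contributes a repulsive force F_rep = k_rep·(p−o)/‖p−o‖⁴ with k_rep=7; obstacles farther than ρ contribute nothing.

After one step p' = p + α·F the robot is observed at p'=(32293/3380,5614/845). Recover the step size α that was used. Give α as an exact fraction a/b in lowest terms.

α = 1/20

F_att = 3/2·(g−p) = 3/2·(-6,-18) = (-9.0000,-27.0000)
o1: d²=13 ≤ ρ²=34; F_rep = 7·(2,-3)/13² = (0.0828,-0.1243)
F = F_att + ΣF_rep = (-8.9172,-27.1243)
Δp = p'−p = (-0.4459,-1.3562); α = Δx/Fx = (-1507/3380) / (-1507/169) = 1/20
check: Δy/Fy = (-1146/845) / (-4584/169) = 1/20 ✓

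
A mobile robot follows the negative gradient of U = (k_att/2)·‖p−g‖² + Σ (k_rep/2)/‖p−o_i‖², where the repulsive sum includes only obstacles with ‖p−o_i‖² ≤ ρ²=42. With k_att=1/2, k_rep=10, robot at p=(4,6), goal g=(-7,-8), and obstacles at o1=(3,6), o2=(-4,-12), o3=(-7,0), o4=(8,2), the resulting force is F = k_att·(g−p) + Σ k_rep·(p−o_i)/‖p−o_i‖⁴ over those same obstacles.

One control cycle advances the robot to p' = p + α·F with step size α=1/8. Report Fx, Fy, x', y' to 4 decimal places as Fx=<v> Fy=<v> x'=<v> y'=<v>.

F_att = 1/2·(g−p) = 1/2·(-11,-14) = (-5.5000,-7.0000)
o1: d²=1 ≤ ρ²=42; F_rep = 10·(1,0)/1² = (10.0000,0.0000)
o2: d²=388 > ρ²=42 → inactive
o3: d²=157 > ρ²=42 → inactive
o4: d²=32 ≤ ρ²=42; F_rep = 10·(-4,4)/32² = (-0.0391,0.0391)
F = F_att + ΣF_rep = (4.4609,-6.9609)
p' = p + 1/8·F = (4.5576,5.1299)

Fx=4.4609 Fy=-6.9609 x'=4.5576 y'=5.1299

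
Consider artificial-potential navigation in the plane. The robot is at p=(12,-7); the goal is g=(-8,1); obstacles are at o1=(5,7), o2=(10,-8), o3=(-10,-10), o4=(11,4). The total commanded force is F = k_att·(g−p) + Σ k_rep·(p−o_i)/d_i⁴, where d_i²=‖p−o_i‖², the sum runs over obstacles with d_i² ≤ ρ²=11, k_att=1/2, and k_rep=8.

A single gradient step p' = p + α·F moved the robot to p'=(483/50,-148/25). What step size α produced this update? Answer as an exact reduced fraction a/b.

F_att = 1/2·(g−p) = 1/2·(-20,8) = (-10.0000,4.0000)
o1: d²=245 > ρ²=11 → inactive
o2: d²=5 ≤ ρ²=11; F_rep = 8·(2,1)/5² = (0.6400,0.3200)
o3: d²=493 > ρ²=11 → inactive
o4: d²=122 > ρ²=11 → inactive
F = F_att + ΣF_rep = (-9.3600,4.3200)
Δp = p'−p = (-2.3400,1.0800); α = Δx/Fx = (-117/50) / (-234/25) = 1/4
check: Δy/Fy = (27/25) / (108/25) = 1/4 ✓

α = 1/4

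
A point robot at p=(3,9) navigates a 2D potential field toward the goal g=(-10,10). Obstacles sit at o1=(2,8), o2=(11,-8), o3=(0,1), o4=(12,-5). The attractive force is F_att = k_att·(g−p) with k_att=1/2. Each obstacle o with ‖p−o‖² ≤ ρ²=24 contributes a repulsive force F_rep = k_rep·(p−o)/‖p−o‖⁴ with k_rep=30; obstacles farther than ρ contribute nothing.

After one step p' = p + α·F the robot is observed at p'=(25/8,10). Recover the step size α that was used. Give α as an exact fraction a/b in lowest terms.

α = 1/8

F_att = 1/2·(g−p) = 1/2·(-13,1) = (-6.5000,0.5000)
o1: d²=2 ≤ ρ²=24; F_rep = 30·(1,1)/2² = (7.5000,7.5000)
o2: d²=353 > ρ²=24 → inactive
o3: d²=73 > ρ²=24 → inactive
o4: d²=277 > ρ²=24 → inactive
F = F_att + ΣF_rep = (1.0000,8.0000)
Δp = p'−p = (0.1250,1.0000); α = Δx/Fx = (1/8) / (1) = 1/8
check: Δy/Fy = (1) / (8) = 1/8 ✓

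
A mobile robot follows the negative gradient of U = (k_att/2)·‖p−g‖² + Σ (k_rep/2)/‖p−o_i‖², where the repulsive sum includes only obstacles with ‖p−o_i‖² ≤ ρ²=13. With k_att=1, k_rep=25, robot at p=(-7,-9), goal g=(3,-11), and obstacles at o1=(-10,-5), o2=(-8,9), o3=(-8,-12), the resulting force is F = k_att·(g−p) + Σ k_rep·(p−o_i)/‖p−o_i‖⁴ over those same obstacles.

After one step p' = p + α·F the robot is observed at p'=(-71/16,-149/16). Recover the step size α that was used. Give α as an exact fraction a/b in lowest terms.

F_att = 1·(g−p) = 1·(10,-2) = (10.0000,-2.0000)
o1: d²=25 > ρ²=13 → inactive
o2: d²=325 > ρ²=13 → inactive
o3: d²=10 ≤ ρ²=13; F_rep = 25·(1,3)/10² = (0.2500,0.7500)
F = F_att + ΣF_rep = (10.2500,-1.2500)
Δp = p'−p = (2.5625,-0.3125); α = Δx/Fx = (41/16) / (41/4) = 1/4
check: Δy/Fy = (-5/16) / (-5/4) = 1/4 ✓

α = 1/4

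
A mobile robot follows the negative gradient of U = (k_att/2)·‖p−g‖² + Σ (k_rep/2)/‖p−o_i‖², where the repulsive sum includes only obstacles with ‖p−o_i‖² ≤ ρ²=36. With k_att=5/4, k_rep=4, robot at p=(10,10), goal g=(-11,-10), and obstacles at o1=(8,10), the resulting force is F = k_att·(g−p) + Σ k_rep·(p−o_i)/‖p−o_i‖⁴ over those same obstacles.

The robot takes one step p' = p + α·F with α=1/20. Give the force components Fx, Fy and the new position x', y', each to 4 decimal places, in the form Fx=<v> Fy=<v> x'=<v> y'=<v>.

Fx=-25.7500 Fy=-25.0000 x'=8.7125 y'=8.7500

F_att = 5/4·(g−p) = 5/4·(-21,-20) = (-26.2500,-25.0000)
o1: d²=4 ≤ ρ²=36; F_rep = 4·(2,0)/4² = (0.5000,0.0000)
F = F_att + ΣF_rep = (-25.7500,-25.0000)
p' = p + 1/20·F = (8.7125,8.7500)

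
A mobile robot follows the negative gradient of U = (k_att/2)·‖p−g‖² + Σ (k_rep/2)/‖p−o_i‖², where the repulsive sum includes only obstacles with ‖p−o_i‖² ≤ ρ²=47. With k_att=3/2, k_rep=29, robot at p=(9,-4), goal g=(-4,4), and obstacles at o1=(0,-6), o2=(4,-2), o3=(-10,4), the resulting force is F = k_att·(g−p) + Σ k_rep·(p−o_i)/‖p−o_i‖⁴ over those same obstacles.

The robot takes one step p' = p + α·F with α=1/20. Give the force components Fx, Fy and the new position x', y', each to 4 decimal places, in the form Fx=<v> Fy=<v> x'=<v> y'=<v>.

Fx=-19.3276 Fy=11.9310 x'=8.0336 y'=-3.4034

F_att = 3/2·(g−p) = 3/2·(-13,8) = (-19.5000,12.0000)
o1: d²=85 > ρ²=47 → inactive
o2: d²=29 ≤ ρ²=47; F_rep = 29·(5,-2)/29² = (0.1724,-0.0690)
o3: d²=425 > ρ²=47 → inactive
F = F_att + ΣF_rep = (-19.3276,11.9310)
p' = p + 1/20·F = (8.0336,-3.4034)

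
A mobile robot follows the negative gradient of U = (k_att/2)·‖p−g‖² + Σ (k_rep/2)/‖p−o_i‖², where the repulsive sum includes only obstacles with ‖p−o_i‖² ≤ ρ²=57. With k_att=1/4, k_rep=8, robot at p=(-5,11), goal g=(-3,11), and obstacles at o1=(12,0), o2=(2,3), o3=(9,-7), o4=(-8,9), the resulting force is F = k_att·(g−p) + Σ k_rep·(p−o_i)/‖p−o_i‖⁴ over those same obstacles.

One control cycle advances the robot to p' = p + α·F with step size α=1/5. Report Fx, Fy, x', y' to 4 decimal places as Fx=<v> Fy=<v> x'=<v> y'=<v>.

Fx=0.6420 Fy=0.0947 x'=-4.8716 y'=11.0189

F_att = 1/4·(g−p) = 1/4·(2,0) = (0.5000,0.0000)
o1: d²=410 > ρ²=57 → inactive
o2: d²=113 > ρ²=57 → inactive
o3: d²=520 > ρ²=57 → inactive
o4: d²=13 ≤ ρ²=57; F_rep = 8·(3,2)/13² = (0.1420,0.0947)
F = F_att + ΣF_rep = (0.6420,0.0947)
p' = p + 1/5·F = (-4.8716,11.0189)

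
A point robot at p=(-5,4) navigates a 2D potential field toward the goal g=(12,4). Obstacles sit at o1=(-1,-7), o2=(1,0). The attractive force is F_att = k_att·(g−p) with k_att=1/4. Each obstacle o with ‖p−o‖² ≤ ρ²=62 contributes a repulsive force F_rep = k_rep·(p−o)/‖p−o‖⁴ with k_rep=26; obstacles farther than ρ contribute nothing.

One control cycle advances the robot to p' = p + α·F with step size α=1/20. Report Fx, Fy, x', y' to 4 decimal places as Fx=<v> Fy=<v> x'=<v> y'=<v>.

F_att = 1/4·(g−p) = 1/4·(17,0) = (4.2500,0.0000)
o1: d²=137 > ρ²=62 → inactive
o2: d²=52 ≤ ρ²=62; F_rep = 26·(-6,4)/52² = (-0.0577,0.0385)
F = F_att + ΣF_rep = (4.1923,0.0385)
p' = p + 1/20·F = (-4.7904,4.0019)

Fx=4.1923 Fy=0.0385 x'=-4.7904 y'=4.0019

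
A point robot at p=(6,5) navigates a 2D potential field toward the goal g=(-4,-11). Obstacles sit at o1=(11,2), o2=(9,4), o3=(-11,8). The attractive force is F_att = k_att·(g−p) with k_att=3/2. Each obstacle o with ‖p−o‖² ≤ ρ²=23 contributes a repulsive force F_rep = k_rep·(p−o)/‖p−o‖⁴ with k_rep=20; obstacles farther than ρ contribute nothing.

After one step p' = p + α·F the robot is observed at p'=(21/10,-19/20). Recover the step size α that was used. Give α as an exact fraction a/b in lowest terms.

F_att = 3/2·(g−p) = 3/2·(-10,-16) = (-15.0000,-24.0000)
o1: d²=34 > ρ²=23 → inactive
o2: d²=10 ≤ ρ²=23; F_rep = 20·(-3,1)/10² = (-0.6000,0.2000)
o3: d²=298 > ρ²=23 → inactive
F = F_att + ΣF_rep = (-15.6000,-23.8000)
Δp = p'−p = (-3.9000,-5.9500); α = Δx/Fx = (-39/10) / (-78/5) = 1/4
check: Δy/Fy = (-119/20) / (-119/5) = 1/4 ✓

α = 1/4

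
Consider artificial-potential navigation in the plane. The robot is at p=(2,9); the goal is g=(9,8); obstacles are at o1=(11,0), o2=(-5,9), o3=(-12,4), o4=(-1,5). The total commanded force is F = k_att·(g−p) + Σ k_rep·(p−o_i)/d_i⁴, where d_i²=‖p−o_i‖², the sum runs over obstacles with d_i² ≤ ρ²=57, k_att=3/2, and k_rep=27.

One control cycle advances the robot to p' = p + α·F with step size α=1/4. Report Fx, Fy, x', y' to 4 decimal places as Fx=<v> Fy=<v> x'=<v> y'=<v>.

Fx=10.7083 Fy=-1.3272 x'=4.6771 y'=8.6682

F_att = 3/2·(g−p) = 3/2·(7,-1) = (10.5000,-1.5000)
o1: d²=162 > ρ²=57 → inactive
o2: d²=49 ≤ ρ²=57; F_rep = 27·(7,0)/49² = (0.0787,0.0000)
o3: d²=221 > ρ²=57 → inactive
o4: d²=25 ≤ ρ²=57; F_rep = 27·(3,4)/25² = (0.1296,0.1728)
F = F_att + ΣF_rep = (10.7083,-1.3272)
p' = p + 1/4·F = (4.6771,8.6682)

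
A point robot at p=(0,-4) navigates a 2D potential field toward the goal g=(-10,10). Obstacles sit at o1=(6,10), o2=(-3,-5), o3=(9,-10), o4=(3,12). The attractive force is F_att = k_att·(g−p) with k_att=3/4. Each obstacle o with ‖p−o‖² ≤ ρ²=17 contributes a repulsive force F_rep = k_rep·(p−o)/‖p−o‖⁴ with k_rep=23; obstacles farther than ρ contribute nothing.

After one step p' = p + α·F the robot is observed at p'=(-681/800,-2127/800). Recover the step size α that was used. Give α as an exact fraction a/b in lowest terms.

α = 1/8

F_att = 3/4·(g−p) = 3/4·(-10,14) = (-7.5000,10.5000)
o1: d²=232 > ρ²=17 → inactive
o2: d²=10 ≤ ρ²=17; F_rep = 23·(3,1)/10² = (0.6900,0.2300)
o3: d²=117 > ρ²=17 → inactive
o4: d²=265 > ρ²=17 → inactive
F = F_att + ΣF_rep = (-6.8100,10.7300)
Δp = p'−p = (-0.8512,1.3413); α = Δx/Fx = (-681/800) / (-681/100) = 1/8
check: Δy/Fy = (1073/800) / (1073/100) = 1/8 ✓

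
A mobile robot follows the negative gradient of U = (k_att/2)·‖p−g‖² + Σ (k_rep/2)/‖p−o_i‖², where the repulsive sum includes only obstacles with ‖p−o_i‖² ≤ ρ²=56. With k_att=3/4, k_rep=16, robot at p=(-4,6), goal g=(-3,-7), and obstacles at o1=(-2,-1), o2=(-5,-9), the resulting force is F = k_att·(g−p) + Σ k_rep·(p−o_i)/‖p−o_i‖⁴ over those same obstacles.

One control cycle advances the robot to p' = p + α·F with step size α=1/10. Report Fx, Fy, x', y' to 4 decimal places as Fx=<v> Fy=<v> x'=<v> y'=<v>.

Fx=0.7386 Fy=-9.7101 x'=-3.9261 y'=5.0290

F_att = 3/4·(g−p) = 3/4·(1,-13) = (0.7500,-9.7500)
o1: d²=53 ≤ ρ²=56; F_rep = 16·(-2,7)/53² = (-0.0114,0.0399)
o2: d²=226 > ρ²=56 → inactive
F = F_att + ΣF_rep = (0.7386,-9.7101)
p' = p + 1/10·F = (-3.9261,5.0290)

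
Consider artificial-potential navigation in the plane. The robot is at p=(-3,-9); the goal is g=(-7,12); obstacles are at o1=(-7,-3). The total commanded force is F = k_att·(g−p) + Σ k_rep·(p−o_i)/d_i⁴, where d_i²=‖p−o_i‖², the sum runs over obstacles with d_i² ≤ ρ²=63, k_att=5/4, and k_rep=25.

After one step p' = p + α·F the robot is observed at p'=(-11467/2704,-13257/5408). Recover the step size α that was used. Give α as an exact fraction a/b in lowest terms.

F_att = 5/4·(g−p) = 5/4·(-4,21) = (-5.0000,26.2500)
o1: d²=52 ≤ ρ²=63; F_rep = 25·(4,-6)/52² = (0.0370,-0.0555)
F = F_att + ΣF_rep = (-4.9630,26.1945)
Δp = p'−p = (-1.2408,6.5486); α = Δx/Fx = (-3355/2704) / (-3355/676) = 1/4
check: Δy/Fy = (35415/5408) / (35415/1352) = 1/4 ✓

α = 1/4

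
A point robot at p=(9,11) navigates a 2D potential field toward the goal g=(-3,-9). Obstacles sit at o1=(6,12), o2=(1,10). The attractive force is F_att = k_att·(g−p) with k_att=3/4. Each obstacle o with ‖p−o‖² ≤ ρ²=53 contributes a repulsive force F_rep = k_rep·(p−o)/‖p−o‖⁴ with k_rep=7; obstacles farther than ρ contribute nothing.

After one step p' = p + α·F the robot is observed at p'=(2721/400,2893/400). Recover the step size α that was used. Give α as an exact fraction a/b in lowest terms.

F_att = 3/4·(g−p) = 3/4·(-12,-20) = (-9.0000,-15.0000)
o1: d²=10 ≤ ρ²=53; F_rep = 7·(3,-1)/10² = (0.2100,-0.0700)
o2: d²=65 > ρ²=53 → inactive
F = F_att + ΣF_rep = (-8.7900,-15.0700)
Δp = p'−p = (-2.1975,-3.7675); α = Δx/Fx = (-879/400) / (-879/100) = 1/4
check: Δy/Fy = (-1507/400) / (-1507/100) = 1/4 ✓

α = 1/4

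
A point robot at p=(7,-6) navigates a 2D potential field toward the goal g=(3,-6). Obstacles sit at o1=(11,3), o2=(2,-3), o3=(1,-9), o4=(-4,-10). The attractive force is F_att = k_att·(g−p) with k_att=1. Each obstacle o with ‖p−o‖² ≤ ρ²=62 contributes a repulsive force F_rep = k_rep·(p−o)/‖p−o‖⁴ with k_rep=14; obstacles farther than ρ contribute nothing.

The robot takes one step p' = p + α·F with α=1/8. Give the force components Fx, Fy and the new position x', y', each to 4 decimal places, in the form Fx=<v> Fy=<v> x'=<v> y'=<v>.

Fx=-3.8980 Fy=-0.0156 x'=6.5128 y'=-6.0019

F_att = 1·(g−p) = 1·(-4,0) = (-4.0000,0.0000)
o1: d²=97 > ρ²=62 → inactive
o2: d²=34 ≤ ρ²=62; F_rep = 14·(5,-3)/34² = (0.0606,-0.0363)
o3: d²=45 ≤ ρ²=62; F_rep = 14·(6,3)/45² = (0.0415,0.0207)
o4: d²=137 > ρ²=62 → inactive
F = F_att + ΣF_rep = (-3.8980,-0.0156)
p' = p + 1/8·F = (6.5128,-6.0019)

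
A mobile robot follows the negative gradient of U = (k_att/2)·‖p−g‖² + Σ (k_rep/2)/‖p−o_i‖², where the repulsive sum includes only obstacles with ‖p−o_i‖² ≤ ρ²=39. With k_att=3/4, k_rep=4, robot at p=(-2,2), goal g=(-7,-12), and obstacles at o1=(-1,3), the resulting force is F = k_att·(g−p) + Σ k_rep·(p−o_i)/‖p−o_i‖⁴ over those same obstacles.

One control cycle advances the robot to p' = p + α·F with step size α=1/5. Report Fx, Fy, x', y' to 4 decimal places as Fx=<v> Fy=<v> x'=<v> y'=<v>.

F_att = 3/4·(g−p) = 3/4·(-5,-14) = (-3.7500,-10.5000)
o1: d²=2 ≤ ρ²=39; F_rep = 4·(-1,-1)/2² = (-1.0000,-1.0000)
F = F_att + ΣF_rep = (-4.7500,-11.5000)
p' = p + 1/5·F = (-2.9500,-0.3000)

Fx=-4.7500 Fy=-11.5000 x'=-2.9500 y'=-0.3000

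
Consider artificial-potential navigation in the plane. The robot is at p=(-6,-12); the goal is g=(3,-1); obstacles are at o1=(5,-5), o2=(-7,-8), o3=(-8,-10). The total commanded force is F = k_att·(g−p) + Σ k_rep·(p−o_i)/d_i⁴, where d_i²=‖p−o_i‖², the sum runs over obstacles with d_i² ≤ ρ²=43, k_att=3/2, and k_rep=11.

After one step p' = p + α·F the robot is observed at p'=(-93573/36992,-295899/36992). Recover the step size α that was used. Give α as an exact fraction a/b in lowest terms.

α = 1/4

F_att = 3/2·(g−p) = 3/2·(9,11) = (13.5000,16.5000)
o1: d²=170 > ρ²=43 → inactive
o2: d²=17 ≤ ρ²=43; F_rep = 11·(1,-4)/17² = (0.0381,-0.1522)
o3: d²=8 ≤ ρ²=43; F_rep = 11·(2,-2)/8² = (0.3438,-0.3438)
F = F_att + ΣF_rep = (13.8818,16.0040)
Δp = p'−p = (3.4705,4.0010); α = Δx/Fx = (128379/36992) / (128379/9248) = 1/4
check: Δy/Fy = (148005/36992) / (148005/9248) = 1/4 ✓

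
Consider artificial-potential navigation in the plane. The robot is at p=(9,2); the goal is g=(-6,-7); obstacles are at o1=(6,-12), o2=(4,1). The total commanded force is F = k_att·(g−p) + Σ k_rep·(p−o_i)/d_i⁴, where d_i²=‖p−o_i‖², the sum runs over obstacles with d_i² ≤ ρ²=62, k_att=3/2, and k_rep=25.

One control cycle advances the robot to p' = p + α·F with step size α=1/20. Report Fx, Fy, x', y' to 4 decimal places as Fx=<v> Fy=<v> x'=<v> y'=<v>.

F_att = 3/2·(g−p) = 3/2·(-15,-9) = (-22.5000,-13.5000)
o1: d²=205 > ρ²=62 → inactive
o2: d²=26 ≤ ρ²=62; F_rep = 25·(5,1)/26² = (0.1849,0.0370)
F = F_att + ΣF_rep = (-22.3151,-13.4630)
p' = p + 1/20·F = (7.8842,1.3268)

Fx=-22.3151 Fy=-13.4630 x'=7.8842 y'=1.3268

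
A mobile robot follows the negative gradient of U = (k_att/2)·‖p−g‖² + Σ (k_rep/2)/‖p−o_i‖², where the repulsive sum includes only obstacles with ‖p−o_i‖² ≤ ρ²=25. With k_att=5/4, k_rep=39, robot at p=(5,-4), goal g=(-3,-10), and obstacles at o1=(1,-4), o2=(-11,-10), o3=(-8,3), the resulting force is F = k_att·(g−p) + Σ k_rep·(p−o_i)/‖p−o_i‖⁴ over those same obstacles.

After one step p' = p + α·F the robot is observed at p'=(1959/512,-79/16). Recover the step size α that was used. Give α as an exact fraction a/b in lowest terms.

F_att = 5/4·(g−p) = 5/4·(-8,-6) = (-10.0000,-7.5000)
o1: d²=16 ≤ ρ²=25; F_rep = 39·(4,0)/16² = (0.6094,0.0000)
o2: d²=292 > ρ²=25 → inactive
o3: d²=218 > ρ²=25 → inactive
F = F_att + ΣF_rep = (-9.3906,-7.5000)
Δp = p'−p = (-1.1738,-0.9375); α = Δx/Fx = (-601/512) / (-601/64) = 1/8
check: Δy/Fy = (-15/16) / (-15/2) = 1/8 ✓

α = 1/8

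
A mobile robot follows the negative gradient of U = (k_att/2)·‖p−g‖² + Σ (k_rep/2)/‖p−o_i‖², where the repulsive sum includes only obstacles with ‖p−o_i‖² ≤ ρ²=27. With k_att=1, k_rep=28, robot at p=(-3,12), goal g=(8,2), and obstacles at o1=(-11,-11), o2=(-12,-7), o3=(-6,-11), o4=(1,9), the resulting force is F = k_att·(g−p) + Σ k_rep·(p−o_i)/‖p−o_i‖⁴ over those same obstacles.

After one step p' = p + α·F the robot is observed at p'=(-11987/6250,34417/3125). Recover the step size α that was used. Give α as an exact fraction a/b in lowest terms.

α = 1/10

F_att = 1·(g−p) = 1·(11,-10) = (11.0000,-10.0000)
o1: d²=593 > ρ²=27 → inactive
o2: d²=442 > ρ²=27 → inactive
o3: d²=538 > ρ²=27 → inactive
o4: d²=25 ≤ ρ²=27; F_rep = 28·(-4,3)/25² = (-0.1792,0.1344)
F = F_att + ΣF_rep = (10.8208,-9.8656)
Δp = p'−p = (1.0821,-0.9866); α = Δx/Fx = (6763/6250) / (6763/625) = 1/10
check: Δy/Fy = (-3083/3125) / (-6166/625) = 1/10 ✓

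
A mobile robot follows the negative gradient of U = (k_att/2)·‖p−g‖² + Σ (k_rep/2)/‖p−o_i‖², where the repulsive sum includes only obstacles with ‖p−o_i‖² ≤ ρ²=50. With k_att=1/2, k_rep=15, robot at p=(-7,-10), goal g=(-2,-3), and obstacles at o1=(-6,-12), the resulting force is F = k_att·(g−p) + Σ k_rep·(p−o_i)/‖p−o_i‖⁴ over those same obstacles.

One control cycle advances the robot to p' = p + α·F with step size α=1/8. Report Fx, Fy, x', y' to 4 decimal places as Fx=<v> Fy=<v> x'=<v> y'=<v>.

Fx=1.9000 Fy=4.7000 x'=-6.7625 y'=-9.4125

F_att = 1/2·(g−p) = 1/2·(5,7) = (2.5000,3.5000)
o1: d²=5 ≤ ρ²=50; F_rep = 15·(-1,2)/5² = (-0.6000,1.2000)
F = F_att + ΣF_rep = (1.9000,4.7000)
p' = p + 1/8·F = (-6.7625,-9.4125)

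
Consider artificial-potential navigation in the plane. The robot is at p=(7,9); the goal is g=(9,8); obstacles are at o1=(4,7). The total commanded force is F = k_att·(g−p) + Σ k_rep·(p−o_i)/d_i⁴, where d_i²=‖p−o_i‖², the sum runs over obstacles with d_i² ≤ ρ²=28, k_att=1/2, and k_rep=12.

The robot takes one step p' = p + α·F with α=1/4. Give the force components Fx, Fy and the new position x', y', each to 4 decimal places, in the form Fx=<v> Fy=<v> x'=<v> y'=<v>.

Fx=1.2130 Fy=-0.3580 x'=7.3033 y'=8.9105

F_att = 1/2·(g−p) = 1/2·(2,-1) = (1.0000,-0.5000)
o1: d²=13 ≤ ρ²=28; F_rep = 12·(3,2)/13² = (0.2130,0.1420)
F = F_att + ΣF_rep = (1.2130,-0.3580)
p' = p + 1/4·F = (7.3033,8.9105)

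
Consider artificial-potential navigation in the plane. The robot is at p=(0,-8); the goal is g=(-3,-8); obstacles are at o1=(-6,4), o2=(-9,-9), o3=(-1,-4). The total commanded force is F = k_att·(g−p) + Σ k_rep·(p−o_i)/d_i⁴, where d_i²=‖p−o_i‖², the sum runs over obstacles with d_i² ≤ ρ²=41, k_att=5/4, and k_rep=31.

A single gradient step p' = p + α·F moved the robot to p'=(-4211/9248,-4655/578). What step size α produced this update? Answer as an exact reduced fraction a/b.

α = 1/8

F_att = 5/4·(g−p) = 5/4·(-3,0) = (-3.7500,0.0000)
o1: d²=180 > ρ²=41 → inactive
o2: d²=82 > ρ²=41 → inactive
o3: d²=17 ≤ ρ²=41; F_rep = 31·(1,-4)/17² = (0.1073,-0.4291)
F = F_att + ΣF_rep = (-3.6427,-0.4291)
Δp = p'−p = (-0.4553,-0.0536); α = Δx/Fx = (-4211/9248) / (-4211/1156) = 1/8
check: Δy/Fy = (-31/578) / (-124/289) = 1/8 ✓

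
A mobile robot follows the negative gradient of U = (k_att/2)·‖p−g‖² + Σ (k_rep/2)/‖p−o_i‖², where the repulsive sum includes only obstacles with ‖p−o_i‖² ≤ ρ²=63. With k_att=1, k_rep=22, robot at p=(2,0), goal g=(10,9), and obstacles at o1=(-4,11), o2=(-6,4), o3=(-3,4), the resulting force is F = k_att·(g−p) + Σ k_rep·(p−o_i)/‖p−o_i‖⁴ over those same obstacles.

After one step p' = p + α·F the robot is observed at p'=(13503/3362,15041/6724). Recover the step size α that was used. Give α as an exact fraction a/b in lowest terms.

α = 1/4

F_att = 1·(g−p) = 1·(8,9) = (8.0000,9.0000)
o1: d²=157 > ρ²=63 → inactive
o2: d²=80 > ρ²=63 → inactive
o3: d²=41 ≤ ρ²=63; F_rep = 22·(5,-4)/41² = (0.0654,-0.0523)
F = F_att + ΣF_rep = (8.0654,8.9477)
Δp = p'−p = (2.0164,2.2369); α = Δx/Fx = (6779/3362) / (13558/1681) = 1/4
check: Δy/Fy = (15041/6724) / (15041/1681) = 1/4 ✓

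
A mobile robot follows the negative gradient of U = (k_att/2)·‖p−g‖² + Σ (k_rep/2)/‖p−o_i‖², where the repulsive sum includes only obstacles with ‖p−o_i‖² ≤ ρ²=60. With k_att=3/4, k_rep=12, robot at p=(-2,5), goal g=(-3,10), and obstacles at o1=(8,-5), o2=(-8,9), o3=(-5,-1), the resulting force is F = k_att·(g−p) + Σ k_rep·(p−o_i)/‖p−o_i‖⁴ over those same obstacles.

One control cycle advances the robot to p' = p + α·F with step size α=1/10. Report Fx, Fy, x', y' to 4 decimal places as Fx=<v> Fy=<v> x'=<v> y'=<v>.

Fx=-0.7056 Fy=3.7678 x'=-2.0706 y'=5.3768

F_att = 3/4·(g−p) = 3/4·(-1,5) = (-0.7500,3.7500)
o1: d²=200 > ρ²=60 → inactive
o2: d²=52 ≤ ρ²=60; F_rep = 12·(6,-4)/52² = (0.0266,-0.0178)
o3: d²=45 ≤ ρ²=60; F_rep = 12·(3,6)/45² = (0.0178,0.0356)
F = F_att + ΣF_rep = (-0.7056,3.7678)
p' = p + 1/10·F = (-2.0706,5.3768)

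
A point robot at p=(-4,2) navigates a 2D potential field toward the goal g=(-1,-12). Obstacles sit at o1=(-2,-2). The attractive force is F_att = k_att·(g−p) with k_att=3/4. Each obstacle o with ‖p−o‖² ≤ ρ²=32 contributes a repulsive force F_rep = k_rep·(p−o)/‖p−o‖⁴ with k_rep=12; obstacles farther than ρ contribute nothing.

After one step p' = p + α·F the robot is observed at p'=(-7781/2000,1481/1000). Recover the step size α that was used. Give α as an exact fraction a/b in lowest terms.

α = 1/20

F_att = 3/4·(g−p) = 3/4·(3,-14) = (2.2500,-10.5000)
o1: d²=20 ≤ ρ²=32; F_rep = 12·(-2,4)/20² = (-0.0600,0.1200)
F = F_att + ΣF_rep = (2.1900,-10.3800)
Δp = p'−p = (0.1095,-0.5190); α = Δx/Fx = (219/2000) / (219/100) = 1/20
check: Δy/Fy = (-519/1000) / (-519/50) = 1/20 ✓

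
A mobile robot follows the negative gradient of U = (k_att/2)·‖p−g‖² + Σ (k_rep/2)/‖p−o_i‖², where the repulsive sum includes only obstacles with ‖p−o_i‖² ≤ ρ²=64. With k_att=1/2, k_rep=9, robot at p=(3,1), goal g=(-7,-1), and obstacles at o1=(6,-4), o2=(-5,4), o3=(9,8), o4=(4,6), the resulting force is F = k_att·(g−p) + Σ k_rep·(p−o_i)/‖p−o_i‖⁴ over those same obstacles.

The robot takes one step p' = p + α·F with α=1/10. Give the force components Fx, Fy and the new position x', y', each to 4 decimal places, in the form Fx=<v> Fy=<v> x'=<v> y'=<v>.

F_att = 1/2·(g−p) = 1/2·(-10,-2) = (-5.0000,-1.0000)
o1: d²=34 ≤ ρ²=64; F_rep = 9·(-3,5)/34² = (-0.0234,0.0389)
o2: d²=73 > ρ²=64 → inactive
o3: d²=85 > ρ²=64 → inactive
o4: d²=26 ≤ ρ²=64; F_rep = 9·(-1,-5)/26² = (-0.0133,-0.0666)
F = F_att + ΣF_rep = (-5.0367,-1.0276)
p' = p + 1/10·F = (2.4963,0.8972)

Fx=-5.0367 Fy=-1.0276 x'=2.4963 y'=0.8972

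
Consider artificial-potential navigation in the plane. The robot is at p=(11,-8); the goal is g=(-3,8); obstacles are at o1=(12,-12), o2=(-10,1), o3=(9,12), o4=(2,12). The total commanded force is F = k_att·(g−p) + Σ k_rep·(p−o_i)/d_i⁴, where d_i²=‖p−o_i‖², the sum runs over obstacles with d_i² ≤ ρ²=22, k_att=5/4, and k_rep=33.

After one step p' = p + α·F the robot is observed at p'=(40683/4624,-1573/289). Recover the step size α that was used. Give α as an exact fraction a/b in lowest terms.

F_att = 5/4·(g−p) = 5/4·(-14,16) = (-17.5000,20.0000)
o1: d²=17 ≤ ρ²=22; F_rep = 33·(-1,4)/17² = (-0.1142,0.4567)
o2: d²=522 > ρ²=22 → inactive
o3: d²=404 > ρ²=22 → inactive
o4: d²=481 > ρ²=22 → inactive
F = F_att + ΣF_rep = (-17.6142,20.4567)
Δp = p'−p = (-2.2018,2.5571); α = Δx/Fx = (-10181/4624) / (-10181/578) = 1/8
check: Δy/Fy = (739/289) / (5912/289) = 1/8 ✓

α = 1/8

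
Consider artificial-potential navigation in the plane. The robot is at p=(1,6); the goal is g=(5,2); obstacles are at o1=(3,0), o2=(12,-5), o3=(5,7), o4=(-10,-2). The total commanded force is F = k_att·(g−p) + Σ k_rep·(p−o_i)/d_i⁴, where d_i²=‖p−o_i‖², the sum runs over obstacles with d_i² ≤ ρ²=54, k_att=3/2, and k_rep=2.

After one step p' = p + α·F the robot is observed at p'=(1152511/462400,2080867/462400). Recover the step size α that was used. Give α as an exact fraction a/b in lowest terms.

F_att = 3/2·(g−p) = 3/2·(4,-4) = (6.0000,-6.0000)
o1: d²=40 ≤ ρ²=54; F_rep = 2·(-2,6)/40² = (-0.0025,0.0075)
o2: d²=242 > ρ²=54 → inactive
o3: d²=17 ≤ ρ²=54; F_rep = 2·(-4,-1)/17² = (-0.0277,-0.0069)
o4: d²=185 > ρ²=54 → inactive
F = F_att + ΣF_rep = (5.9698,-5.9994)
Δp = p'−p = (1.4925,-1.4999); α = Δx/Fx = (690111/462400) / (690111/115600) = 1/4
check: Δy/Fy = (-693533/462400) / (-693533/115600) = 1/4 ✓

α = 1/4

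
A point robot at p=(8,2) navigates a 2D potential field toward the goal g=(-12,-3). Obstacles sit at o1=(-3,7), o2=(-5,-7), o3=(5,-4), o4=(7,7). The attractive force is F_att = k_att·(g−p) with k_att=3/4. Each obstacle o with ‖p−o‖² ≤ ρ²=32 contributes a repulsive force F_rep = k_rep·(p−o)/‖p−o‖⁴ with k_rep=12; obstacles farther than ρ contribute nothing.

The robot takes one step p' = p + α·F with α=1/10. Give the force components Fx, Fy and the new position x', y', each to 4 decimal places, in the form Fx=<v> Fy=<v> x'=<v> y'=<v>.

Fx=-14.9822 Fy=-3.8388 x'=6.5018 y'=1.6161

F_att = 3/4·(g−p) = 3/4·(-20,-5) = (-15.0000,-3.7500)
o1: d²=146 > ρ²=32 → inactive
o2: d²=250 > ρ²=32 → inactive
o3: d²=45 > ρ²=32 → inactive
o4: d²=26 ≤ ρ²=32; F_rep = 12·(1,-5)/26² = (0.0178,-0.0888)
F = F_att + ΣF_rep = (-14.9822,-3.8388)
p' = p + 1/10·F = (6.5018,1.6161)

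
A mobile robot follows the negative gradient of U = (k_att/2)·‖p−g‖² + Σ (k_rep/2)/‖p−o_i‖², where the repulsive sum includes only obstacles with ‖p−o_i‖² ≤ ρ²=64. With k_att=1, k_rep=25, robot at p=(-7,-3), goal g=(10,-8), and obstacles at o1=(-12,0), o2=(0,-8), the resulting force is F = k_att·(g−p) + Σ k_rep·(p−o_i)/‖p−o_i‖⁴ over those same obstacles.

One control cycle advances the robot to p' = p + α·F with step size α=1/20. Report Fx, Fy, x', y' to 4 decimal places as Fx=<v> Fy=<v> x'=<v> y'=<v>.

Fx=17.1081 Fy=-5.0649 x'=-6.1446 y'=-3.2532

F_att = 1·(g−p) = 1·(17,-5) = (17.0000,-5.0000)
o1: d²=34 ≤ ρ²=64; F_rep = 25·(5,-3)/34² = (0.1081,-0.0649)
o2: d²=74 > ρ²=64 → inactive
F = F_att + ΣF_rep = (17.1081,-5.0649)
p' = p + 1/20·F = (-6.1446,-3.2532)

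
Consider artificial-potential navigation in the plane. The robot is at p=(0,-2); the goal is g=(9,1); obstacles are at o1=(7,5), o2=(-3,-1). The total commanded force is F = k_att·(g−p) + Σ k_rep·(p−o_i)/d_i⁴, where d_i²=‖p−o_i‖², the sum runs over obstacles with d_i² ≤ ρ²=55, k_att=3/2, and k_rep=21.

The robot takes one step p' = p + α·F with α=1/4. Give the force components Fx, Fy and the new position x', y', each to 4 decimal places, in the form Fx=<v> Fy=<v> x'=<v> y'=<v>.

F_att = 3/2·(g−p) = 3/2·(9,3) = (13.5000,4.5000)
o1: d²=98 > ρ²=55 → inactive
o2: d²=10 ≤ ρ²=55; F_rep = 21·(3,-1)/10² = (0.6300,-0.2100)
F = F_att + ΣF_rep = (14.1300,4.2900)
p' = p + 1/4·F = (3.5325,-0.9275)

Fx=14.1300 Fy=4.2900 x'=3.5325 y'=-0.9275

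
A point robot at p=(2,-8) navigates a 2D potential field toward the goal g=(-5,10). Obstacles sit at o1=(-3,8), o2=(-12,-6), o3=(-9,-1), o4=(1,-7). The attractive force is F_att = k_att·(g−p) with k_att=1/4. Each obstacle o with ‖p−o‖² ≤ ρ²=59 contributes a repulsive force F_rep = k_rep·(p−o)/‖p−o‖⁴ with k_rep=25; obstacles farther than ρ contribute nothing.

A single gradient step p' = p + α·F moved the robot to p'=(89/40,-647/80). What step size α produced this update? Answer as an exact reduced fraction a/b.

α = 1/20

F_att = 1/4·(g−p) = 1/4·(-7,18) = (-1.7500,4.5000)
o1: d²=281 > ρ²=59 → inactive
o2: d²=200 > ρ²=59 → inactive
o3: d²=170 > ρ²=59 → inactive
o4: d²=2 ≤ ρ²=59; F_rep = 25·(1,-1)/2² = (6.2500,-6.2500)
F = F_att + ΣF_rep = (4.5000,-1.7500)
Δp = p'−p = (0.2250,-0.0875); α = Δx/Fx = (9/40) / (9/2) = 1/20
check: Δy/Fy = (-7/80) / (-7/4) = 1/20 ✓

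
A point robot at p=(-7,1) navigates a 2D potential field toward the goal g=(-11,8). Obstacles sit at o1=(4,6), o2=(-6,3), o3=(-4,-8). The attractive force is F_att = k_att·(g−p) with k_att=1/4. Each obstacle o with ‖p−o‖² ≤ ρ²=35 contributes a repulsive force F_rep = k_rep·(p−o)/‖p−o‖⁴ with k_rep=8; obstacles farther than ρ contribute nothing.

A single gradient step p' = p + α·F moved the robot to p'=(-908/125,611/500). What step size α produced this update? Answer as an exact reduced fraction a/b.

F_att = 1/4·(g−p) = 1/4·(-4,7) = (-1.0000,1.7500)
o1: d²=146 > ρ²=35 → inactive
o2: d²=5 ≤ ρ²=35; F_rep = 8·(-1,-2)/5² = (-0.3200,-0.6400)
o3: d²=90 > ρ²=35 → inactive
F = F_att + ΣF_rep = (-1.3200,1.1100)
Δp = p'−p = (-0.2640,0.2220); α = Δx/Fx = (-33/125) / (-33/25) = 1/5
check: Δy/Fy = (111/500) / (111/100) = 1/5 ✓

α = 1/5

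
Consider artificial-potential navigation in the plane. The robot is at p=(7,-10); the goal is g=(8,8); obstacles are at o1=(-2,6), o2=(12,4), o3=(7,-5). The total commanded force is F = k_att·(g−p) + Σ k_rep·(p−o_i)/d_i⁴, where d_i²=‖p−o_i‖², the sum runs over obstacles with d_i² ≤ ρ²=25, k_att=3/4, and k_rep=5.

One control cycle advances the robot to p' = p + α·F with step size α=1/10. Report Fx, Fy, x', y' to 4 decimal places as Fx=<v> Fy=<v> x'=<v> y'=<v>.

Fx=0.7500 Fy=13.4600 x'=7.0750 y'=-8.6540

F_att = 3/4·(g−p) = 3/4·(1,18) = (0.7500,13.5000)
o1: d²=337 > ρ²=25 → inactive
o2: d²=221 > ρ²=25 → inactive
o3: d²=25 ≤ ρ²=25; F_rep = 5·(0,-5)/25² = (0.0000,-0.0400)
F = F_att + ΣF_rep = (0.7500,13.4600)
p' = p + 1/10·F = (7.0750,-8.6540)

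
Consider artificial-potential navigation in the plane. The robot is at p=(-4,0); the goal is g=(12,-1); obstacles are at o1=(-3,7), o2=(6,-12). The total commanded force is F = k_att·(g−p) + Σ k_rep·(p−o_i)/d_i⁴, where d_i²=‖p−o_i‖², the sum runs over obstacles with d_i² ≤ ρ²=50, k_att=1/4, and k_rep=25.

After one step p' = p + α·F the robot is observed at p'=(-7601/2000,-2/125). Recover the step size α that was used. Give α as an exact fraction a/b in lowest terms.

F_att = 1/4·(g−p) = 1/4·(16,-1) = (4.0000,-0.2500)
o1: d²=50 ≤ ρ²=50; F_rep = 25·(-1,-7)/50² = (-0.0100,-0.0700)
o2: d²=244 > ρ²=50 → inactive
F = F_att + ΣF_rep = (3.9900,-0.3200)
Δp = p'−p = (0.1995,-0.0160); α = Δx/Fx = (399/2000) / (399/100) = 1/20
check: Δy/Fy = (-2/125) / (-8/25) = 1/20 ✓

α = 1/20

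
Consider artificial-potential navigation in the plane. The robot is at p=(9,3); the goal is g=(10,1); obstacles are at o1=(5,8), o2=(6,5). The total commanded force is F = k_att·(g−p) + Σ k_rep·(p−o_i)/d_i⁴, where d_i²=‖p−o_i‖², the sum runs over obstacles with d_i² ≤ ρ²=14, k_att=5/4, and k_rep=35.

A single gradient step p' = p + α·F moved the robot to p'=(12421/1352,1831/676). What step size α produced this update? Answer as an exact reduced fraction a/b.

F_att = 5/4·(g−p) = 5/4·(1,-2) = (1.2500,-2.5000)
o1: d²=41 > ρ²=14 → inactive
o2: d²=13 ≤ ρ²=14; F_rep = 35·(3,-2)/13² = (0.6213,-0.4142)
F = F_att + ΣF_rep = (1.8713,-2.9142)
Δp = p'−p = (0.1871,-0.2914); α = Δx/Fx = (253/1352) / (1265/676) = 1/10
check: Δy/Fy = (-197/676) / (-985/338) = 1/10 ✓

α = 1/10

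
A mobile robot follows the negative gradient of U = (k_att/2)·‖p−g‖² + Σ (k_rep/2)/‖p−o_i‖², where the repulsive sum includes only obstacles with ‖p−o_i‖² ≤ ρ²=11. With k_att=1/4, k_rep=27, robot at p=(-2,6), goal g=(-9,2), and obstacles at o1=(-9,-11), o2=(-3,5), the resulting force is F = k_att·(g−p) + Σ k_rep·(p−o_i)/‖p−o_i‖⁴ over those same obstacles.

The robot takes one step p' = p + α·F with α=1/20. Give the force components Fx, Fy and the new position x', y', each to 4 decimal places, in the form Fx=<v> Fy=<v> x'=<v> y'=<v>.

F_att = 1/4·(g−p) = 1/4·(-7,-4) = (-1.7500,-1.0000)
o1: d²=338 > ρ²=11 → inactive
o2: d²=2 ≤ ρ²=11; F_rep = 27·(1,1)/2² = (6.7500,6.7500)
F = F_att + ΣF_rep = (5.0000,5.7500)
p' = p + 1/20·F = (-1.7500,6.2875)

Fx=5.0000 Fy=5.7500 x'=-1.7500 y'=6.2875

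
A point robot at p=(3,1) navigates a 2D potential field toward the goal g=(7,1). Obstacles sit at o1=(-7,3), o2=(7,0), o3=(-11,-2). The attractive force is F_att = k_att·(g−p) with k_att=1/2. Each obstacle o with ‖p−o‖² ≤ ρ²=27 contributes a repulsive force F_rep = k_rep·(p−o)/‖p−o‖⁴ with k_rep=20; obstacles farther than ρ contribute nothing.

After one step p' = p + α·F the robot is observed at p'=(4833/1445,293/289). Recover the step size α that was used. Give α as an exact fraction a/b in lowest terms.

α = 1/5

F_att = 1/2·(g−p) = 1/2·(4,0) = (2.0000,0.0000)
o1: d²=104 > ρ²=27 → inactive
o2: d²=17 ≤ ρ²=27; F_rep = 20·(-4,1)/17² = (-0.2768,0.0692)
o3: d²=205 > ρ²=27 → inactive
F = F_att + ΣF_rep = (1.7232,0.0692)
Δp = p'−p = (0.3446,0.0138); α = Δx/Fx = (498/1445) / (498/289) = 1/5
check: Δy/Fy = (4/289) / (20/289) = 1/5 ✓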